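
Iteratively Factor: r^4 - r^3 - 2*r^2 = (r - 2)*(r^3 + r^2) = (r - 2)*(r + 1)*(r^2) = r*(r - 2)*(r + 1)*(r)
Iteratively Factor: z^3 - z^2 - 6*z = (z - 3)*(z^2 + 2*z) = z*(z - 3)*(z + 2)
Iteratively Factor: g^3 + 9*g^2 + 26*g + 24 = (g + 2)*(g^2 + 7*g + 12) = (g + 2)*(g + 4)*(g + 3)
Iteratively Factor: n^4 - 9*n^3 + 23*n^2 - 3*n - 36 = (n - 3)*(n^3 - 6*n^2 + 5*n + 12) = (n - 4)*(n - 3)*(n^2 - 2*n - 3) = (n - 4)*(n - 3)*(n + 1)*(n - 3)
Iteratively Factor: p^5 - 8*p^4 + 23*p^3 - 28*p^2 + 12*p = (p - 2)*(p^4 - 6*p^3 + 11*p^2 - 6*p) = (p - 3)*(p - 2)*(p^3 - 3*p^2 + 2*p) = p*(p - 3)*(p - 2)*(p^2 - 3*p + 2) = p*(p - 3)*(p - 2)*(p - 1)*(p - 2)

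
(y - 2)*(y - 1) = y^2 - 3*y + 2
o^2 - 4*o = o*(o - 4)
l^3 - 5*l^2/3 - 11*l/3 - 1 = (l - 3)*(l + 1/3)*(l + 1)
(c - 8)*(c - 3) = c^2 - 11*c + 24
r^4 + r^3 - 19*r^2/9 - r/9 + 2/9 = (r - 1)*(r - 1/3)*(r + 1/3)*(r + 2)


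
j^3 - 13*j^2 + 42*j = j*(j - 7)*(j - 6)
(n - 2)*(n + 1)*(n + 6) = n^3 + 5*n^2 - 8*n - 12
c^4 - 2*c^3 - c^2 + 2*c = c*(c - 2)*(c - 1)*(c + 1)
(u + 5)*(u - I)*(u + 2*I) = u^3 + 5*u^2 + I*u^2 + 2*u + 5*I*u + 10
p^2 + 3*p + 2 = (p + 1)*(p + 2)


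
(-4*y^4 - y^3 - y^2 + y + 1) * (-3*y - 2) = 12*y^5 + 11*y^4 + 5*y^3 - y^2 - 5*y - 2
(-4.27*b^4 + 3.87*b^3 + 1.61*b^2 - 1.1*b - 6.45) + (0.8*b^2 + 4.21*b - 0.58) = -4.27*b^4 + 3.87*b^3 + 2.41*b^2 + 3.11*b - 7.03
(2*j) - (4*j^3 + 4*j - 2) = -4*j^3 - 2*j + 2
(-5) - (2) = -7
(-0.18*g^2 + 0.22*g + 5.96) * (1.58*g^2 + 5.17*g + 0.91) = -0.2844*g^4 - 0.583*g^3 + 10.3904*g^2 + 31.0134*g + 5.4236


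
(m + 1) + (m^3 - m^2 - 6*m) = m^3 - m^2 - 5*m + 1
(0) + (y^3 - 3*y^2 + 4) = y^3 - 3*y^2 + 4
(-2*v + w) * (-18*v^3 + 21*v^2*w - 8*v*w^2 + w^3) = 36*v^4 - 60*v^3*w + 37*v^2*w^2 - 10*v*w^3 + w^4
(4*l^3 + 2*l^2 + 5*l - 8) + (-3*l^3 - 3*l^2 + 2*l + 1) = l^3 - l^2 + 7*l - 7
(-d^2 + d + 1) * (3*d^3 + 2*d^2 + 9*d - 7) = -3*d^5 + d^4 - 4*d^3 + 18*d^2 + 2*d - 7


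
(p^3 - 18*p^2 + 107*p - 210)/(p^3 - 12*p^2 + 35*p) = (p - 6)/p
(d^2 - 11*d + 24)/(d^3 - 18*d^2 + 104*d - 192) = (d - 3)/(d^2 - 10*d + 24)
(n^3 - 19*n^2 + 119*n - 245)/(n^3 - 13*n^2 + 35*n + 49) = (n - 5)/(n + 1)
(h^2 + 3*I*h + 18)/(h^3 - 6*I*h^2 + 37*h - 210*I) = (h - 3*I)/(h^2 - 12*I*h - 35)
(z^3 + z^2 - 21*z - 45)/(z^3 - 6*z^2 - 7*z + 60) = (z + 3)/(z - 4)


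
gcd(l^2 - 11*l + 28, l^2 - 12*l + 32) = l - 4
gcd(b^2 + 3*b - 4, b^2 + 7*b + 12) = b + 4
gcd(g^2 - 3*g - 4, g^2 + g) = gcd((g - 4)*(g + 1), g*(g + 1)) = g + 1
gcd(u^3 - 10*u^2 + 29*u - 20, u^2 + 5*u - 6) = u - 1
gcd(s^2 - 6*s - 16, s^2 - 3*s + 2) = 1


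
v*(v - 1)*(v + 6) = v^3 + 5*v^2 - 6*v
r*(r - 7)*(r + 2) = r^3 - 5*r^2 - 14*r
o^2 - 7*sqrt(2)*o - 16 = (o - 8*sqrt(2))*(o + sqrt(2))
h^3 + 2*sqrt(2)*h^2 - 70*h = h*(h - 5*sqrt(2))*(h + 7*sqrt(2))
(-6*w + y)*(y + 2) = -6*w*y - 12*w + y^2 + 2*y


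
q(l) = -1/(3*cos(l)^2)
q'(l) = -2*sin(l)/(3*cos(l)^3)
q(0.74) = -0.61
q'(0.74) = -1.12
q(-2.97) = -0.34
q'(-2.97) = -0.12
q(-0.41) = -0.40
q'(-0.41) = 0.34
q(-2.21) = -0.94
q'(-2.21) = -2.52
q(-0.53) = -0.45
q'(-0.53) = 0.52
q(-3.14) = -0.33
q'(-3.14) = -0.00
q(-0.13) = -0.34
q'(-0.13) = 0.09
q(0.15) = -0.34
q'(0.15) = -0.10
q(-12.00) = -0.47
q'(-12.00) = -0.60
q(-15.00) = -0.58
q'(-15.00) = -0.99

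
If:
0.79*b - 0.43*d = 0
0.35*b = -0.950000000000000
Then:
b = -2.71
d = -4.99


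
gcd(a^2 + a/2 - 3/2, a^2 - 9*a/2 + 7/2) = a - 1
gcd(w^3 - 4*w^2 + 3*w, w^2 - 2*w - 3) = w - 3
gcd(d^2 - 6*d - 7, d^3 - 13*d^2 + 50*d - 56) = d - 7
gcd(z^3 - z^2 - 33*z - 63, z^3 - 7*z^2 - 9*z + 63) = z^2 - 4*z - 21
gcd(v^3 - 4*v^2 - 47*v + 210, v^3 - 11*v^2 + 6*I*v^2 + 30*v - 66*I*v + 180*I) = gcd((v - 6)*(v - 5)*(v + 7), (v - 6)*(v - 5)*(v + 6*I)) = v^2 - 11*v + 30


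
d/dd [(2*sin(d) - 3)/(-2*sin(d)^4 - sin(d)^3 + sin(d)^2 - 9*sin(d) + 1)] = (12*sin(d)^4 - 20*sin(d)^3 - 11*sin(d)^2 + 6*sin(d) - 25)*cos(d)/(2*sin(d)^4 + sin(d)^3 - sin(d)^2 + 9*sin(d) - 1)^2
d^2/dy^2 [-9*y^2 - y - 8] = -18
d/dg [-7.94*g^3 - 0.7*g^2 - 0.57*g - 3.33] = -23.82*g^2 - 1.4*g - 0.57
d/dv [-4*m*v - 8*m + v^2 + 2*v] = -4*m + 2*v + 2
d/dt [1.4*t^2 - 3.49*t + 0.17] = 2.8*t - 3.49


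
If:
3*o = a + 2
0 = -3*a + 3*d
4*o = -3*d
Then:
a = -8/13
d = -8/13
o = 6/13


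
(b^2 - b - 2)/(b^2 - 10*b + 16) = (b + 1)/(b - 8)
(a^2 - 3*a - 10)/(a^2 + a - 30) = (a + 2)/(a + 6)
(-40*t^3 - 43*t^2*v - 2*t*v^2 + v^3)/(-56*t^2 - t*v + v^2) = (5*t^2 + 6*t*v + v^2)/(7*t + v)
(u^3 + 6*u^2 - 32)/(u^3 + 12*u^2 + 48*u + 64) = (u - 2)/(u + 4)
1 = 1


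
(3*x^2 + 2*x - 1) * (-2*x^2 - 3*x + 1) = -6*x^4 - 13*x^3 - x^2 + 5*x - 1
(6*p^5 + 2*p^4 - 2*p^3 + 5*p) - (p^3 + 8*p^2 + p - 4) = 6*p^5 + 2*p^4 - 3*p^3 - 8*p^2 + 4*p + 4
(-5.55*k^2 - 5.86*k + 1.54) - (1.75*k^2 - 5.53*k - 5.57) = -7.3*k^2 - 0.33*k + 7.11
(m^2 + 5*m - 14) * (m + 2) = m^3 + 7*m^2 - 4*m - 28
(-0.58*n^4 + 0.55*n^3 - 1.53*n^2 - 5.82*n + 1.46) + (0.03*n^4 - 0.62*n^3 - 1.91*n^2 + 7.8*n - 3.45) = -0.55*n^4 - 0.07*n^3 - 3.44*n^2 + 1.98*n - 1.99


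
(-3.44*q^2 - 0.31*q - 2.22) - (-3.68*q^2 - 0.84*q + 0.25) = 0.24*q^2 + 0.53*q - 2.47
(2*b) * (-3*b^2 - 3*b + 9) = -6*b^3 - 6*b^2 + 18*b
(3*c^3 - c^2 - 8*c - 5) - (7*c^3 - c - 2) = -4*c^3 - c^2 - 7*c - 3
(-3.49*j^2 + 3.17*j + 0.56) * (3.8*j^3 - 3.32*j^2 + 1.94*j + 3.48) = -13.262*j^5 + 23.6328*j^4 - 15.167*j^3 - 7.8546*j^2 + 12.118*j + 1.9488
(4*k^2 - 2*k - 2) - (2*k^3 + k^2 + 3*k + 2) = -2*k^3 + 3*k^2 - 5*k - 4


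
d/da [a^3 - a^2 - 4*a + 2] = 3*a^2 - 2*a - 4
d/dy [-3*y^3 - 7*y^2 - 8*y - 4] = -9*y^2 - 14*y - 8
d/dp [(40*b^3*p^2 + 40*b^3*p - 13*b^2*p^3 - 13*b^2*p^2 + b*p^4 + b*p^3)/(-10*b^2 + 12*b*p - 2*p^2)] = b*(-16*b^2*p - 8*b^2 + 11*b*p^2 + 2*b*p - 2*p^3 - p^2)/(2*(b^2 - 2*b*p + p^2))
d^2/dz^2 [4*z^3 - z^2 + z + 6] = 24*z - 2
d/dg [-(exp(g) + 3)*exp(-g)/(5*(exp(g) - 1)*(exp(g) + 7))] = (2*exp(3*g) + 15*exp(2*g) + 36*exp(g) - 21)*exp(-g)/(5*(exp(4*g) + 12*exp(3*g) + 22*exp(2*g) - 84*exp(g) + 49))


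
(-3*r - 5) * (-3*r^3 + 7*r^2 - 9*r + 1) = 9*r^4 - 6*r^3 - 8*r^2 + 42*r - 5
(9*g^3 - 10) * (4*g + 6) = 36*g^4 + 54*g^3 - 40*g - 60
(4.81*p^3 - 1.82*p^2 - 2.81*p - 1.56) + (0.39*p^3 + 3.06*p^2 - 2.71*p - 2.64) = 5.2*p^3 + 1.24*p^2 - 5.52*p - 4.2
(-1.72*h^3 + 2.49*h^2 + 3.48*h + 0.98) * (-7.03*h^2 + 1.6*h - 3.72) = 12.0916*h^5 - 20.2567*h^4 - 14.082*h^3 - 10.5842*h^2 - 11.3776*h - 3.6456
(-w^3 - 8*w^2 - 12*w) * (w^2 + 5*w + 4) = -w^5 - 13*w^4 - 56*w^3 - 92*w^2 - 48*w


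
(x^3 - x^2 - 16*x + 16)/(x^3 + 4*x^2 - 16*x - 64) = (x - 1)/(x + 4)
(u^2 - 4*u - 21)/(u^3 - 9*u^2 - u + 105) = 1/(u - 5)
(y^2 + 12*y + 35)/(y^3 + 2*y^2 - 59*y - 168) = (y + 5)/(y^2 - 5*y - 24)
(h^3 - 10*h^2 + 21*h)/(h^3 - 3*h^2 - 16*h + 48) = h*(h - 7)/(h^2 - 16)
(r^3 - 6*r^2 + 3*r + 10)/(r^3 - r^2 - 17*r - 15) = (r - 2)/(r + 3)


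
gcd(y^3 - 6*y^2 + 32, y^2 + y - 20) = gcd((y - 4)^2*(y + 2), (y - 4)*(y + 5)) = y - 4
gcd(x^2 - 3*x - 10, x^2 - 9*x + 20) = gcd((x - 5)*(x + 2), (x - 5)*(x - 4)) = x - 5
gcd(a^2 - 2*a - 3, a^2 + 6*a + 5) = a + 1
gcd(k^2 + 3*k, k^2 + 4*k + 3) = k + 3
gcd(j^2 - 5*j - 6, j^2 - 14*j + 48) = j - 6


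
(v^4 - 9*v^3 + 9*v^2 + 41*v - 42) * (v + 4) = v^5 - 5*v^4 - 27*v^3 + 77*v^2 + 122*v - 168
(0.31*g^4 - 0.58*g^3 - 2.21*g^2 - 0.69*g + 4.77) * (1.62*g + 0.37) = 0.5022*g^5 - 0.8249*g^4 - 3.7948*g^3 - 1.9355*g^2 + 7.4721*g + 1.7649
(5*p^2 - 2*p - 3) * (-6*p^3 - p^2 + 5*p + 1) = -30*p^5 + 7*p^4 + 45*p^3 - 2*p^2 - 17*p - 3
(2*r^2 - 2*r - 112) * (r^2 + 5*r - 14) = 2*r^4 + 8*r^3 - 150*r^2 - 532*r + 1568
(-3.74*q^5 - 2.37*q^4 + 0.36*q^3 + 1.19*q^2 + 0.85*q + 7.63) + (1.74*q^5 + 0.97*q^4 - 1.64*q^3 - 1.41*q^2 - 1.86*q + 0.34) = -2.0*q^5 - 1.4*q^4 - 1.28*q^3 - 0.22*q^2 - 1.01*q + 7.97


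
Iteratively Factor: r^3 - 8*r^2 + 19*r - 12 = (r - 1)*(r^2 - 7*r + 12) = (r - 3)*(r - 1)*(r - 4)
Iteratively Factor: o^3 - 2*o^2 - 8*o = (o)*(o^2 - 2*o - 8) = o*(o - 4)*(o + 2)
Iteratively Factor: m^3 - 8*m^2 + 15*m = (m - 5)*(m^2 - 3*m) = (m - 5)*(m - 3)*(m)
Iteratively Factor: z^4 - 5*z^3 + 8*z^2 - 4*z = (z)*(z^3 - 5*z^2 + 8*z - 4) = z*(z - 1)*(z^2 - 4*z + 4) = z*(z - 2)*(z - 1)*(z - 2)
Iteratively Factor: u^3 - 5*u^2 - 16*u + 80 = (u + 4)*(u^2 - 9*u + 20) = (u - 4)*(u + 4)*(u - 5)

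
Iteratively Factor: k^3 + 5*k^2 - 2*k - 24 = (k + 4)*(k^2 + k - 6) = (k - 2)*(k + 4)*(k + 3)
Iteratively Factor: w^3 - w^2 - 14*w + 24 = (w - 2)*(w^2 + w - 12) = (w - 3)*(w - 2)*(w + 4)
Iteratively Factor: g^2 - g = (g - 1)*(g)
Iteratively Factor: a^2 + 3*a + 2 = (a + 1)*(a + 2)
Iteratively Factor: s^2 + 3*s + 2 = (s + 1)*(s + 2)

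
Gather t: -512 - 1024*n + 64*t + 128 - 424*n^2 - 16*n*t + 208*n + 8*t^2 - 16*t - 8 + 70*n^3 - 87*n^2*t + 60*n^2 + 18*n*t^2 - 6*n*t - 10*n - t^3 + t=70*n^3 - 364*n^2 - 826*n - t^3 + t^2*(18*n + 8) + t*(-87*n^2 - 22*n + 49) - 392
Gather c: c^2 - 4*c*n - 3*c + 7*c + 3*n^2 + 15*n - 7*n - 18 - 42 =c^2 + c*(4 - 4*n) + 3*n^2 + 8*n - 60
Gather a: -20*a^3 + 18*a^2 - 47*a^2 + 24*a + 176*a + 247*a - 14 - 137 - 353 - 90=-20*a^3 - 29*a^2 + 447*a - 594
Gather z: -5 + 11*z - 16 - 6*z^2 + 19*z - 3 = -6*z^2 + 30*z - 24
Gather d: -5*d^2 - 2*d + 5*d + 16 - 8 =-5*d^2 + 3*d + 8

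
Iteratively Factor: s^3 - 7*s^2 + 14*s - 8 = (s - 1)*(s^2 - 6*s + 8) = (s - 2)*(s - 1)*(s - 4)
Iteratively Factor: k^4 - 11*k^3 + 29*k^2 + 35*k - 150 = (k - 5)*(k^3 - 6*k^2 - k + 30) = (k - 5)*(k - 3)*(k^2 - 3*k - 10) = (k - 5)^2*(k - 3)*(k + 2)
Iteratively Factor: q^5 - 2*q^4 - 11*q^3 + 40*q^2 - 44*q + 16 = (q + 4)*(q^4 - 6*q^3 + 13*q^2 - 12*q + 4) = (q - 2)*(q + 4)*(q^3 - 4*q^2 + 5*q - 2) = (q - 2)*(q - 1)*(q + 4)*(q^2 - 3*q + 2) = (q - 2)*(q - 1)^2*(q + 4)*(q - 2)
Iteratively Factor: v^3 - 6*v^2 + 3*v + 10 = (v + 1)*(v^2 - 7*v + 10) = (v - 5)*(v + 1)*(v - 2)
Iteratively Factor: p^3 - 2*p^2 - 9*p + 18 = (p + 3)*(p^2 - 5*p + 6) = (p - 3)*(p + 3)*(p - 2)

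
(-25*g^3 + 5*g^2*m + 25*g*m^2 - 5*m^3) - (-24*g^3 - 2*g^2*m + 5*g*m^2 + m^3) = -g^3 + 7*g^2*m + 20*g*m^2 - 6*m^3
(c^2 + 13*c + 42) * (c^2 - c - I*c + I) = c^4 + 12*c^3 - I*c^3 + 29*c^2 - 12*I*c^2 - 42*c - 29*I*c + 42*I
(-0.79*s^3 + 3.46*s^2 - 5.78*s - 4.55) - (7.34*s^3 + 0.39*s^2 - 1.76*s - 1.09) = -8.13*s^3 + 3.07*s^2 - 4.02*s - 3.46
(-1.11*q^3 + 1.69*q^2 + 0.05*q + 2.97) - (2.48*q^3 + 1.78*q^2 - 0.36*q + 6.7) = -3.59*q^3 - 0.0900000000000001*q^2 + 0.41*q - 3.73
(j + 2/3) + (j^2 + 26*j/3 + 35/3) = j^2 + 29*j/3 + 37/3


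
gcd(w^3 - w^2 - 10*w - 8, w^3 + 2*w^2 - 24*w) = w - 4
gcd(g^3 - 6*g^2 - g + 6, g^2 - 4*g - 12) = g - 6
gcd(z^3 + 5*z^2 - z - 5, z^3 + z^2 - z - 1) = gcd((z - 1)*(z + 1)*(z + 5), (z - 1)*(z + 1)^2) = z^2 - 1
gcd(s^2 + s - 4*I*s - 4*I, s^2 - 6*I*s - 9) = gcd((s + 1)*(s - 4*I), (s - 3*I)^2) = 1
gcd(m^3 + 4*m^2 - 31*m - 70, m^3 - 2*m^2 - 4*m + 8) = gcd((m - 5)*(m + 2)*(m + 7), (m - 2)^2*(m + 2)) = m + 2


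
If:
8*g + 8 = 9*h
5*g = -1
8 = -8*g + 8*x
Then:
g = -1/5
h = 32/45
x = 4/5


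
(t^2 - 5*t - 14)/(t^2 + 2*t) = (t - 7)/t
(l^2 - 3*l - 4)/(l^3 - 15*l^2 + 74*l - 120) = (l + 1)/(l^2 - 11*l + 30)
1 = 1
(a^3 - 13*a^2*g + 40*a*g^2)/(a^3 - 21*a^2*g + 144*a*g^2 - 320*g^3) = a/(a - 8*g)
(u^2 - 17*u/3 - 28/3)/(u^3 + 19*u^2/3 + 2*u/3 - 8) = (u - 7)/(u^2 + 5*u - 6)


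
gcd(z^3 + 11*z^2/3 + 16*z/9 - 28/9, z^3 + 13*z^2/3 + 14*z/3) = z^2 + 13*z/3 + 14/3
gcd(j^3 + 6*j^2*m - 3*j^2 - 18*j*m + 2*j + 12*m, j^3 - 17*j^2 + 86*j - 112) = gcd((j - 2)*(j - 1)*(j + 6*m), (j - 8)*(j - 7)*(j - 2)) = j - 2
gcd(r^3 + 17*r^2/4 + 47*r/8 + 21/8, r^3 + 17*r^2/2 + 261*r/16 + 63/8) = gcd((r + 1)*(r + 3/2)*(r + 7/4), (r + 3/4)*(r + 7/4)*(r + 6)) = r + 7/4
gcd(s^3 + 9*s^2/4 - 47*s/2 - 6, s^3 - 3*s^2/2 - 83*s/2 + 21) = s + 6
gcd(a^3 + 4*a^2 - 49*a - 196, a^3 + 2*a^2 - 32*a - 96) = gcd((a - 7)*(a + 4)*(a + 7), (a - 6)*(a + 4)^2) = a + 4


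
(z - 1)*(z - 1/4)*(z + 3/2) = z^3 + z^2/4 - 13*z/8 + 3/8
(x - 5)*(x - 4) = x^2 - 9*x + 20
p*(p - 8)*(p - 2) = p^3 - 10*p^2 + 16*p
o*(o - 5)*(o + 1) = o^3 - 4*o^2 - 5*o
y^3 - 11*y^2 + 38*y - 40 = (y - 5)*(y - 4)*(y - 2)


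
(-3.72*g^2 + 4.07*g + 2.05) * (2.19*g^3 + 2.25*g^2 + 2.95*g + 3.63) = -8.1468*g^5 + 0.543299999999999*g^4 + 2.673*g^3 + 3.1154*g^2 + 20.8216*g + 7.4415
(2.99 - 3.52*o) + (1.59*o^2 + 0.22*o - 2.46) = 1.59*o^2 - 3.3*o + 0.53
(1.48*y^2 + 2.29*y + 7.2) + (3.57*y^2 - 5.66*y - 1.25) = 5.05*y^2 - 3.37*y + 5.95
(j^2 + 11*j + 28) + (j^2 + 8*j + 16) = 2*j^2 + 19*j + 44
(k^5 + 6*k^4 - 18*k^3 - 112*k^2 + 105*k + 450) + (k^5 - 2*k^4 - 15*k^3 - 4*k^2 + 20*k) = 2*k^5 + 4*k^4 - 33*k^3 - 116*k^2 + 125*k + 450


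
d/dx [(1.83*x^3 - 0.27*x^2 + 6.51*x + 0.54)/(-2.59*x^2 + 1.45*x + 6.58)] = (-4.7397*x^4 + 5.307*x^3 + 52.5936*x^2 - 0.756*x + 42.0528)/(6.7081*x^4 - 7.511*x^3 - 31.9819*x^2 + 19.082*x + 43.2964)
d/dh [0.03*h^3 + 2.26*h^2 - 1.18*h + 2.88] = 0.09*h^2 + 4.52*h - 1.18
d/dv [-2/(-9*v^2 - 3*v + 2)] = 6*(-6*v - 1)/(9*v^2 + 3*v - 2)^2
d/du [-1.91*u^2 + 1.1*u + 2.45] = 1.1 - 3.82*u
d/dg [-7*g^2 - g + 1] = -14*g - 1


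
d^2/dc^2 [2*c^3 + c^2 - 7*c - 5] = 12*c + 2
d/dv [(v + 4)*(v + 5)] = 2*v + 9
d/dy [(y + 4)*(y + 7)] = 2*y + 11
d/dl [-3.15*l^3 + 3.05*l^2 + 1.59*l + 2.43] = -9.45*l^2 + 6.1*l + 1.59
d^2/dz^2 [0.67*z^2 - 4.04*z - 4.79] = 1.34000000000000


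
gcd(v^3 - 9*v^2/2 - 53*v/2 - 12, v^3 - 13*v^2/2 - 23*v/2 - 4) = v^2 - 15*v/2 - 4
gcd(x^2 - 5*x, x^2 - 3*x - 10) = x - 5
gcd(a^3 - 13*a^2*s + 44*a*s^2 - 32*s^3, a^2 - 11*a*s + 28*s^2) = -a + 4*s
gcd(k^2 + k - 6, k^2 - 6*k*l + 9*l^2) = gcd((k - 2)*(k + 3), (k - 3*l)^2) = 1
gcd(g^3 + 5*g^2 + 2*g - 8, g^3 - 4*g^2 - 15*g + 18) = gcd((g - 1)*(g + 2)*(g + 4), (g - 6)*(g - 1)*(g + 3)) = g - 1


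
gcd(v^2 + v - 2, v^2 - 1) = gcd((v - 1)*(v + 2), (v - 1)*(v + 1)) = v - 1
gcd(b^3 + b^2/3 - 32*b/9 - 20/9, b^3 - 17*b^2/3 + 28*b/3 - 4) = b - 2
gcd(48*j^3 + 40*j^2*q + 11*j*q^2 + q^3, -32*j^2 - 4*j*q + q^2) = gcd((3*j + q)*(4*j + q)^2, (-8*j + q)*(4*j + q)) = 4*j + q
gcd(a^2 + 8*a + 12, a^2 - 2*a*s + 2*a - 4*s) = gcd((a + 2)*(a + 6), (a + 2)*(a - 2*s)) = a + 2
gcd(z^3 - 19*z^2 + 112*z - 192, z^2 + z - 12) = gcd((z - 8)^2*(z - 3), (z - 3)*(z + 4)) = z - 3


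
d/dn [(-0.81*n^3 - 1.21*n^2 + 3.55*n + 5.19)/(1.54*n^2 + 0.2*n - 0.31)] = (-1.2474*n^4 - 0.324*n^3 - 4.9557*n^2 - 15.235*n - 2.1385)/(2.3716*n^4 + 0.616*n^3 - 0.9148*n^2 - 0.124*n + 0.0961)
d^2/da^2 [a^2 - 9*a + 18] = 2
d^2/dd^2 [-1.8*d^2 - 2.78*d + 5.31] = -3.60000000000000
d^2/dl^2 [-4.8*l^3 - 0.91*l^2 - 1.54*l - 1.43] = -28.8*l - 1.82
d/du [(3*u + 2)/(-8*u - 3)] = 7/(8*u + 3)^2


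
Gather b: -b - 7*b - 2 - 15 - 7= -8*b - 24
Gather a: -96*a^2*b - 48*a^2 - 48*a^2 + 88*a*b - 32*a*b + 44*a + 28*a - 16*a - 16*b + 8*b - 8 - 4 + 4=a^2*(-96*b - 96) + a*(56*b + 56) - 8*b - 8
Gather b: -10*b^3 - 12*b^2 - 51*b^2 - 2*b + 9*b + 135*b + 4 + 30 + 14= -10*b^3 - 63*b^2 + 142*b + 48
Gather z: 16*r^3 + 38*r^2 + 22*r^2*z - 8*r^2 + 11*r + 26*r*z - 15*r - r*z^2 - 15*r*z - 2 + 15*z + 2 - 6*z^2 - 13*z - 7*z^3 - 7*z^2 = 16*r^3 + 30*r^2 - 4*r - 7*z^3 + z^2*(-r - 13) + z*(22*r^2 + 11*r + 2)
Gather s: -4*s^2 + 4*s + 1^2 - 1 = -4*s^2 + 4*s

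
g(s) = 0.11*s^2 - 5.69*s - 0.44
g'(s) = 0.22*s - 5.69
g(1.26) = -7.43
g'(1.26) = -5.41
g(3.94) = -21.15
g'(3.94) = -4.82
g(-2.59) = 15.03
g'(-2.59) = -6.26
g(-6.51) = 41.26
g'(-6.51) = -7.12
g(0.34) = -2.36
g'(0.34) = -5.62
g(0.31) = -2.19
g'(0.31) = -5.62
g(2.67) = -14.85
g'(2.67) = -5.10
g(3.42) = -18.61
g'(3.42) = -4.94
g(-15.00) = 109.66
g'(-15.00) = -8.99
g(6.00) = -30.62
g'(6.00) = -4.37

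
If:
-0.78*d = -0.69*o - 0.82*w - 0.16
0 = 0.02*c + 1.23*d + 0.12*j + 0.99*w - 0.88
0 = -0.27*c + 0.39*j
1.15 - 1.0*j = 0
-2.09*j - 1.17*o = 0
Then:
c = 1.66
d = -0.37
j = 1.15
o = -2.05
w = 1.18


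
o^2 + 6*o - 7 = (o - 1)*(o + 7)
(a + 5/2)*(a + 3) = a^2 + 11*a/2 + 15/2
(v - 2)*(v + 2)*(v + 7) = v^3 + 7*v^2 - 4*v - 28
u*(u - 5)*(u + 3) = u^3 - 2*u^2 - 15*u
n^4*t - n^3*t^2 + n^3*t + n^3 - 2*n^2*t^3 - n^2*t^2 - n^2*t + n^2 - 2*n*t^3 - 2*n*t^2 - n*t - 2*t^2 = (n + 1)*(n - 2*t)*(n + t)*(n*t + 1)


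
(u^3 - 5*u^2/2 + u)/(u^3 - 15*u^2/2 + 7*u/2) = (u - 2)/(u - 7)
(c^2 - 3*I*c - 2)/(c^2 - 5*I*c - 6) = (c - I)/(c - 3*I)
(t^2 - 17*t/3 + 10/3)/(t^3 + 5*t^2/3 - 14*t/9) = 3*(t - 5)/(t*(3*t + 7))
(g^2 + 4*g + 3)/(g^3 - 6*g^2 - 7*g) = (g + 3)/(g*(g - 7))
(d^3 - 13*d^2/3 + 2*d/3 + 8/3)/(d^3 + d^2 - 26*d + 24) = (d + 2/3)/(d + 6)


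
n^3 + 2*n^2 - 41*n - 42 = (n - 6)*(n + 1)*(n + 7)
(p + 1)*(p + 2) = p^2 + 3*p + 2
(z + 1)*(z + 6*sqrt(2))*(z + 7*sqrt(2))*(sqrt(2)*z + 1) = sqrt(2)*z^4 + sqrt(2)*z^3 + 27*z^3 + 27*z^2 + 97*sqrt(2)*z^2 + 84*z + 97*sqrt(2)*z + 84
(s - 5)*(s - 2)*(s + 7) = s^3 - 39*s + 70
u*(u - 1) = u^2 - u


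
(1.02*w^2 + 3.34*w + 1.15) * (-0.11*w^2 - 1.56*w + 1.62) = -0.1122*w^4 - 1.9586*w^3 - 3.6845*w^2 + 3.6168*w + 1.863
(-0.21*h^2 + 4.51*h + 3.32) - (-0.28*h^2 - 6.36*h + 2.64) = 0.07*h^2 + 10.87*h + 0.68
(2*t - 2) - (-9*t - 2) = 11*t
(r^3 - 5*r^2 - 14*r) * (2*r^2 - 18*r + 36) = 2*r^5 - 28*r^4 + 98*r^3 + 72*r^2 - 504*r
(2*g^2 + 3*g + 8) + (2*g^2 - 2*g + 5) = 4*g^2 + g + 13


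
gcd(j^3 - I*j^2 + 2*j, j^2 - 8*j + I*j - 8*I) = j + I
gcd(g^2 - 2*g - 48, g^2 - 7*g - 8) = g - 8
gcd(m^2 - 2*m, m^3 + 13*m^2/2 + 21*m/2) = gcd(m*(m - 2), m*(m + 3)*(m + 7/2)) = m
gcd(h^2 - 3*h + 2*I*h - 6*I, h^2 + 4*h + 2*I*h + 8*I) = h + 2*I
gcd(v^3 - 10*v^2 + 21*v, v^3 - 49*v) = v^2 - 7*v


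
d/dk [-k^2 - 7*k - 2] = -2*k - 7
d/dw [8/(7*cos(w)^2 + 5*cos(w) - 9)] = 8*(14*cos(w) + 5)*sin(w)/(7*cos(w)^2 + 5*cos(w) - 9)^2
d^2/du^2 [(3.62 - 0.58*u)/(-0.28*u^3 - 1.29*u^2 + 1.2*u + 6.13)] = (0.272832*u^5 - 2.14872*u^4 - 18.600588*u^3 - 16.900188*u^2 + 23.861148*u - 76.210308)/(0.021952*u^9 + 0.303408*u^8 + 1.115604*u^7 - 1.895727*u^6 - 18.066096*u^5 - 12.671919*u^4 + 86.772036*u^3 + 118.941003*u^2 - 135.27684*u - 230.346397)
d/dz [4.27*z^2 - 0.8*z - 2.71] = 8.54*z - 0.8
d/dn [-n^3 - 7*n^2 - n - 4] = -3*n^2 - 14*n - 1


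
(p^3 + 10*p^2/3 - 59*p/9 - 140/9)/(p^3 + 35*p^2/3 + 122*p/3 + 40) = (p - 7/3)/(p + 6)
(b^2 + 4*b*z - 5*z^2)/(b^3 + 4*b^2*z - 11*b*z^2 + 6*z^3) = (-b - 5*z)/(-b^2 - 5*b*z + 6*z^2)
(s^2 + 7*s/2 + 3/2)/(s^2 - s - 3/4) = 2*(s + 3)/(2*s - 3)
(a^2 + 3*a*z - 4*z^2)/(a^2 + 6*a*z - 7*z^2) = (a + 4*z)/(a + 7*z)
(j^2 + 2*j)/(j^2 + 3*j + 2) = j/(j + 1)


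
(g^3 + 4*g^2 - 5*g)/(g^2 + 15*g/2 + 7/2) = 2*g*(g^2 + 4*g - 5)/(2*g^2 + 15*g + 7)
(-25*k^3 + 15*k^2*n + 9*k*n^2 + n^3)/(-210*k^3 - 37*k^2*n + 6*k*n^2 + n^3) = (5*k^2 - 4*k*n - n^2)/(42*k^2 - k*n - n^2)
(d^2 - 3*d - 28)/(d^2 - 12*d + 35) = (d + 4)/(d - 5)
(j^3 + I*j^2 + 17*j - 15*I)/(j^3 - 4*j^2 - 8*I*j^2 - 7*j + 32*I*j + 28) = (j^2 + 2*I*j + 15)/(j^2 - j*(4 + 7*I) + 28*I)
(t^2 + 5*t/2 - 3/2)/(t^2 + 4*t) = (2*t^2 + 5*t - 3)/(2*t*(t + 4))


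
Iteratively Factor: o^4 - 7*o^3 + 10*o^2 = (o)*(o^3 - 7*o^2 + 10*o) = o^2*(o^2 - 7*o + 10) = o^2*(o - 2)*(o - 5)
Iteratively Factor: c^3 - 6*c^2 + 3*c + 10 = (c - 2)*(c^2 - 4*c - 5) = (c - 5)*(c - 2)*(c + 1)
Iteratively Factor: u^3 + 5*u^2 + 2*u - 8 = (u + 2)*(u^2 + 3*u - 4) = (u - 1)*(u + 2)*(u + 4)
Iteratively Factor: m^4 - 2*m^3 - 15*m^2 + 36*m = (m - 3)*(m^3 + m^2 - 12*m) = (m - 3)^2*(m^2 + 4*m) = m*(m - 3)^2*(m + 4)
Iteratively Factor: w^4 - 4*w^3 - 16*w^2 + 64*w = (w)*(w^3 - 4*w^2 - 16*w + 64) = w*(w - 4)*(w^2 - 16) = w*(w - 4)*(w + 4)*(w - 4)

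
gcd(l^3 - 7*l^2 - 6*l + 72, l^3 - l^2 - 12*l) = l^2 - l - 12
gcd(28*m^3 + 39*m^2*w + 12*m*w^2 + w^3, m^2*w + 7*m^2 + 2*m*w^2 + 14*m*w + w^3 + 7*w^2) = m + w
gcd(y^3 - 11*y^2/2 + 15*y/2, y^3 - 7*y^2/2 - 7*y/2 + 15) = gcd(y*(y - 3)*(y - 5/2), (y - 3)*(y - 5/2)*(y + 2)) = y^2 - 11*y/2 + 15/2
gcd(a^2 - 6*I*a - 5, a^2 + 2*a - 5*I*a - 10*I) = a - 5*I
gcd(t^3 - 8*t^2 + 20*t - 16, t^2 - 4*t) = t - 4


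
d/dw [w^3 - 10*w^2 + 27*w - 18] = 3*w^2 - 20*w + 27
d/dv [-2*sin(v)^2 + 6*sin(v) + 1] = 2*(3 - 2*sin(v))*cos(v)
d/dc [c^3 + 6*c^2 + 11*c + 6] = 3*c^2 + 12*c + 11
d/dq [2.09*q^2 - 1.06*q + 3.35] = 4.18*q - 1.06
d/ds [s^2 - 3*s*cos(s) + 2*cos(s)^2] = 3*s*sin(s) + 2*s - 2*sin(2*s) - 3*cos(s)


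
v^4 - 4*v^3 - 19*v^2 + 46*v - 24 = (v - 6)*(v - 1)^2*(v + 4)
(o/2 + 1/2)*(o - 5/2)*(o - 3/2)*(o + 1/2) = o^4/2 - 5*o^3/4 - 7*o^2/8 + 29*o/16 + 15/16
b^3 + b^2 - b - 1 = (b - 1)*(b + 1)^2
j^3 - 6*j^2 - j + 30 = (j - 5)*(j - 3)*(j + 2)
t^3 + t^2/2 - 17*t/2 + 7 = (t - 2)*(t - 1)*(t + 7/2)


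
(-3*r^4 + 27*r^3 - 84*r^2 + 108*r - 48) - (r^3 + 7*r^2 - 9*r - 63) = -3*r^4 + 26*r^3 - 91*r^2 + 117*r + 15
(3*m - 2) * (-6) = 12 - 18*m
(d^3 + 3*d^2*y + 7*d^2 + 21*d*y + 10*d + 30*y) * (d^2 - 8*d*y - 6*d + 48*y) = d^5 - 5*d^4*y + d^4 - 24*d^3*y^2 - 5*d^3*y - 32*d^3 - 24*d^2*y^2 + 160*d^2*y - 60*d^2 + 768*d*y^2 + 300*d*y + 1440*y^2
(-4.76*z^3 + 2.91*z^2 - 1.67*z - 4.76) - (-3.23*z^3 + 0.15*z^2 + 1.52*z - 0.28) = -1.53*z^3 + 2.76*z^2 - 3.19*z - 4.48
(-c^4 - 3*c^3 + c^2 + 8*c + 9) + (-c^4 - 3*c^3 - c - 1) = -2*c^4 - 6*c^3 + c^2 + 7*c + 8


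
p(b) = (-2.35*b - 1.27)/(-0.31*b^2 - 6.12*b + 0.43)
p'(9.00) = -0.01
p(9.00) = 0.28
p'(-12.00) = -0.12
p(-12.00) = 0.92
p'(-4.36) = -0.04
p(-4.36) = 0.42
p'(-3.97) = -0.04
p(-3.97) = 0.41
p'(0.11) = -145.58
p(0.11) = 6.19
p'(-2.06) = -0.07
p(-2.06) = 0.30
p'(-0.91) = -0.26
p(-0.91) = 0.15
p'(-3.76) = -0.04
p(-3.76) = 0.40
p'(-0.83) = -0.31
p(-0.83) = 0.13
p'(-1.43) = -0.13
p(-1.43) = 0.24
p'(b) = (-2.35*b - 1.27)*(0.62*b + 6.12)/(-0.31*b^2 - 6.12*b + 0.43)^2 - 2.35/(-0.31*b^2 - 6.12*b + 0.43) = (0.7285*b^2 + 14.382*b - (0.62*b + 6.12)*(2.35*b + 1.27) - 1.0105)/(0.31*b^2 + 6.12*b - 0.43)^2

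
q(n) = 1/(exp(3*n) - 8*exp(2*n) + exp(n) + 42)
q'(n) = (-3*exp(3*n) + 16*exp(2*n) - exp(n))/(exp(3*n) - 8*exp(2*n) + exp(n) + 42)^2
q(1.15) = -0.32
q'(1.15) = 6.30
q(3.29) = 0.00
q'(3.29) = -0.00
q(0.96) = 0.13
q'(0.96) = 0.86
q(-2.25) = 0.02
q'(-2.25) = 0.00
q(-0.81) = 0.02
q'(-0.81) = 0.00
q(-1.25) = 0.02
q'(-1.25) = 0.00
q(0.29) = 0.03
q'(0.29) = 0.02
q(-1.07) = 0.02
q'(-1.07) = 0.00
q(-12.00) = 0.02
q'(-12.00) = 0.00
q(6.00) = 0.00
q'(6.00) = 0.00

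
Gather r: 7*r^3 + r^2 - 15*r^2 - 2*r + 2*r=7*r^3 - 14*r^2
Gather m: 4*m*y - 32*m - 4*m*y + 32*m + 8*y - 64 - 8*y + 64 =0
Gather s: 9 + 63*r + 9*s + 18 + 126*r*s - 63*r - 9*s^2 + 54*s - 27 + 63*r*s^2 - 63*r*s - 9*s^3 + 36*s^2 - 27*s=-9*s^3 + s^2*(63*r + 27) + s*(63*r + 36)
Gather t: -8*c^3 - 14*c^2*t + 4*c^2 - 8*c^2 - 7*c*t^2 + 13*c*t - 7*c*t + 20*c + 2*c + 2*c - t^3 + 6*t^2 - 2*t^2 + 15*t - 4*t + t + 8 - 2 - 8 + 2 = -8*c^3 - 4*c^2 + 24*c - t^3 + t^2*(4 - 7*c) + t*(-14*c^2 + 6*c + 12)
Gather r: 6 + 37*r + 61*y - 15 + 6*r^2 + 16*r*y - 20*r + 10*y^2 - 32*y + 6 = 6*r^2 + r*(16*y + 17) + 10*y^2 + 29*y - 3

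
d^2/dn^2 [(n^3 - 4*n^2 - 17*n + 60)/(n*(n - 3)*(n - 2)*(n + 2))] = 2*(n^6 - 3*n^5 - 108*n^4 - 4*n^3 + 240*n^2 - 320)/(n^3*(n^6 - 12*n^4 + 48*n^2 - 64))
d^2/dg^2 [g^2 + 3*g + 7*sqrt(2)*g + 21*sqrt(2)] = 2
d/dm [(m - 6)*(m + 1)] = 2*m - 5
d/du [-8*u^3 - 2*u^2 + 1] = 4*u*(-6*u - 1)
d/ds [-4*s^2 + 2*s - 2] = 2 - 8*s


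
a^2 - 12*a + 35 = (a - 7)*(a - 5)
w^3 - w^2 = w^2*(w - 1)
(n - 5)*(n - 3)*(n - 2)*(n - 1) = n^4 - 11*n^3 + 41*n^2 - 61*n + 30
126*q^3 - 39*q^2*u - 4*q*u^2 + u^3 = (-7*q + u)*(-3*q + u)*(6*q + u)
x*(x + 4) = x^2 + 4*x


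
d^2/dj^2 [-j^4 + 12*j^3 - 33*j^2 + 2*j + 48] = -12*j^2 + 72*j - 66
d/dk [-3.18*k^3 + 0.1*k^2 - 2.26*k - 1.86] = -9.54*k^2 + 0.2*k - 2.26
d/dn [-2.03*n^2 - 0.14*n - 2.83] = -4.06*n - 0.14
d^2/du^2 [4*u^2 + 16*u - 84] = 8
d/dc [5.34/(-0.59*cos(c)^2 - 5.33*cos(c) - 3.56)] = -(6.3012*cos(c) + 28.4622)*sin(c)/(0.59*cos(c)^2 + 5.33*cos(c) + 3.56)^2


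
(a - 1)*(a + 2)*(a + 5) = a^3 + 6*a^2 + 3*a - 10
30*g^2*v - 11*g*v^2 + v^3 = v*(-6*g + v)*(-5*g + v)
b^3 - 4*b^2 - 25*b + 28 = (b - 7)*(b - 1)*(b + 4)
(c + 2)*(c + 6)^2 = c^3 + 14*c^2 + 60*c + 72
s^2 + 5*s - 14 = (s - 2)*(s + 7)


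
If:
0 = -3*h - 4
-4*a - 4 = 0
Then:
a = -1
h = -4/3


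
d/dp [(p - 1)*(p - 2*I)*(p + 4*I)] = 3*p^2 + p*(-2 + 4*I) + 8 - 2*I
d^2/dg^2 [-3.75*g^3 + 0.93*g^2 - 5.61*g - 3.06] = 1.86 - 22.5*g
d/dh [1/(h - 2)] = -1/(h - 2)^2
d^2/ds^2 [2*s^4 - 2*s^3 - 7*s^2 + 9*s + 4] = 24*s^2 - 12*s - 14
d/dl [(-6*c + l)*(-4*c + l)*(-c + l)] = 34*c^2 - 22*c*l + 3*l^2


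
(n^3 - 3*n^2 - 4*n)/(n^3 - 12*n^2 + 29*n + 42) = n*(n - 4)/(n^2 - 13*n + 42)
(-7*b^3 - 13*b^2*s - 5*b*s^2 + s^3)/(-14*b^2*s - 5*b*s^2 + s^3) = (b^2 + 2*b*s + s^2)/(s*(2*b + s))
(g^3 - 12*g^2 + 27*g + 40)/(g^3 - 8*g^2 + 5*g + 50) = (g^2 - 7*g - 8)/(g^2 - 3*g - 10)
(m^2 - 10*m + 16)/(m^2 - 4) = (m - 8)/(m + 2)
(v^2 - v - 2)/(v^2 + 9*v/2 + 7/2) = 2*(v - 2)/(2*v + 7)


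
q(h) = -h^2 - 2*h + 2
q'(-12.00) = 22.00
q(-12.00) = -118.00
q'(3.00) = -8.00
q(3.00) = -13.00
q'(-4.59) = 7.18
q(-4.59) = -9.89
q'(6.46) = -14.92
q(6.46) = -52.65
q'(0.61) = -3.22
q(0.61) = 0.41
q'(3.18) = -8.36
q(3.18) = -14.47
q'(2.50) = -7.00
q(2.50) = -9.25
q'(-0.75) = -0.50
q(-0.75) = 2.94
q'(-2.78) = 3.56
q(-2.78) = -0.17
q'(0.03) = -2.06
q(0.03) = 1.94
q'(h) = -2*h - 2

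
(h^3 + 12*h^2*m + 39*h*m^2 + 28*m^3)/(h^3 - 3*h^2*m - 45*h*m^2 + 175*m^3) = (h^2 + 5*h*m + 4*m^2)/(h^2 - 10*h*m + 25*m^2)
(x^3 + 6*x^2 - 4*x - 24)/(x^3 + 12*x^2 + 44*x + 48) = (x - 2)/(x + 4)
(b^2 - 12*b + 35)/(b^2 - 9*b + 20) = (b - 7)/(b - 4)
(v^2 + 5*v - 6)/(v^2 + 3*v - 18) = (v - 1)/(v - 3)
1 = 1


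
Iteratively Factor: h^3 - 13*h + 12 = (h - 1)*(h^2 + h - 12) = (h - 3)*(h - 1)*(h + 4)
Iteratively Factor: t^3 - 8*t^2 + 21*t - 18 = (t - 2)*(t^2 - 6*t + 9) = (t - 3)*(t - 2)*(t - 3)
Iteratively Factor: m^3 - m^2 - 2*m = (m)*(m^2 - m - 2) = m*(m - 2)*(m + 1)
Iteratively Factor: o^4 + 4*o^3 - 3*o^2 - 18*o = (o + 3)*(o^3 + o^2 - 6*o) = (o + 3)^2*(o^2 - 2*o) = (o - 2)*(o + 3)^2*(o)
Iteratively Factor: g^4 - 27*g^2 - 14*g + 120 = (g + 4)*(g^3 - 4*g^2 - 11*g + 30) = (g + 3)*(g + 4)*(g^2 - 7*g + 10) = (g - 5)*(g + 3)*(g + 4)*(g - 2)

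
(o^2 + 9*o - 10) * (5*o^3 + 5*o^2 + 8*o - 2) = 5*o^5 + 50*o^4 + 3*o^3 + 20*o^2 - 98*o + 20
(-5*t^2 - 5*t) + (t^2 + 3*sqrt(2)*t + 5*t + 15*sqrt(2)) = -4*t^2 + 3*sqrt(2)*t + 15*sqrt(2)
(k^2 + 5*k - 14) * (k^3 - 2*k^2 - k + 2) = k^5 + 3*k^4 - 25*k^3 + 25*k^2 + 24*k - 28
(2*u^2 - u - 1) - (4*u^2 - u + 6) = -2*u^2 - 7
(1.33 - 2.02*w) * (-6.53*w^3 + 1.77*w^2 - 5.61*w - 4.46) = 13.1906*w^4 - 12.2603*w^3 + 13.6863*w^2 + 1.5479*w - 5.9318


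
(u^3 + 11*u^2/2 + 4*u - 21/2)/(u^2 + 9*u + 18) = (2*u^2 + 5*u - 7)/(2*(u + 6))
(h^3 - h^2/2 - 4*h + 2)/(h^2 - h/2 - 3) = (2*h^2 + 3*h - 2)/(2*h + 3)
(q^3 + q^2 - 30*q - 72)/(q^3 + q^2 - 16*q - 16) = (q^2 - 3*q - 18)/(q^2 - 3*q - 4)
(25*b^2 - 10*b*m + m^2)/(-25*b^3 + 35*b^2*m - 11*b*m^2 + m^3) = -1/(b - m)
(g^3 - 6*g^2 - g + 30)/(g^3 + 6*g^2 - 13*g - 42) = (g - 5)/(g + 7)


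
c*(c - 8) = c^2 - 8*c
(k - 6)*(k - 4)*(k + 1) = k^3 - 9*k^2 + 14*k + 24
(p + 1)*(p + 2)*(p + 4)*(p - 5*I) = p^4 + 7*p^3 - 5*I*p^3 + 14*p^2 - 35*I*p^2 + 8*p - 70*I*p - 40*I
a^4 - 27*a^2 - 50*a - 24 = (a - 6)*(a + 1)^2*(a + 4)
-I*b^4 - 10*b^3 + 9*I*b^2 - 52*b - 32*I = (b - 8*I)*(b - 4*I)*(b + I)*(-I*b + 1)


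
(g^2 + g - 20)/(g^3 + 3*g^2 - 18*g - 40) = 1/(g + 2)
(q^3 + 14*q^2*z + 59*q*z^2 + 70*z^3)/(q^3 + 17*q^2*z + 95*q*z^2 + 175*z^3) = (q + 2*z)/(q + 5*z)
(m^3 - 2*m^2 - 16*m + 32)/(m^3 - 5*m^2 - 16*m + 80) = (m - 2)/(m - 5)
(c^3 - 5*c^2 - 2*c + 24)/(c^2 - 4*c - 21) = (-c^3 + 5*c^2 + 2*c - 24)/(-c^2 + 4*c + 21)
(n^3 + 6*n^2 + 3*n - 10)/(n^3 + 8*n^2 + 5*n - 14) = (n + 5)/(n + 7)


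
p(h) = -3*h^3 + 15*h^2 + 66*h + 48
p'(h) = -9*h^2 + 30*h + 66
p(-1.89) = -2.90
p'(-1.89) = -22.85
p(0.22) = 63.21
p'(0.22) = 72.16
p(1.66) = 185.17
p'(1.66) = 91.00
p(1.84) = 201.54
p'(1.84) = 90.73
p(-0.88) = 3.58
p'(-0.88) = 32.63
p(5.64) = 359.17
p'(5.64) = -51.09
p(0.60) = 92.35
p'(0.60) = 80.76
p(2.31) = 243.52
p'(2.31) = 87.28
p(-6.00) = 840.00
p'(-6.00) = -438.00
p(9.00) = -330.00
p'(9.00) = -393.00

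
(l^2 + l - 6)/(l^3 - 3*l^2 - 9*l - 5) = (-l^2 - l + 6)/(-l^3 + 3*l^2 + 9*l + 5)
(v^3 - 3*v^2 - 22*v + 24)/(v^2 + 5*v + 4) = (v^2 - 7*v + 6)/(v + 1)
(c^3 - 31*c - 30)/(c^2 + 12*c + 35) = (c^2 - 5*c - 6)/(c + 7)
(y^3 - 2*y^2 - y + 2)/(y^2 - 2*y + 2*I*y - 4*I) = (y^2 - 1)/(y + 2*I)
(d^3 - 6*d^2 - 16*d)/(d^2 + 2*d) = d - 8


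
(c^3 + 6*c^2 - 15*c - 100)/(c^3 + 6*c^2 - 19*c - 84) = (c^2 + 10*c + 25)/(c^2 + 10*c + 21)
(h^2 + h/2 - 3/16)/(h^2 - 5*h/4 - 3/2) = (h - 1/4)/(h - 2)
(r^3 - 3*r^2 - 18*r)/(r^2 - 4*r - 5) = r*(-r^2 + 3*r + 18)/(-r^2 + 4*r + 5)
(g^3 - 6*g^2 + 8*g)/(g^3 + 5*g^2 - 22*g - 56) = g*(g - 2)/(g^2 + 9*g + 14)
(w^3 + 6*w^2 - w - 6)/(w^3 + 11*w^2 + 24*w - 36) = (w + 1)/(w + 6)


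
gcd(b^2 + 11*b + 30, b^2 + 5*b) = b + 5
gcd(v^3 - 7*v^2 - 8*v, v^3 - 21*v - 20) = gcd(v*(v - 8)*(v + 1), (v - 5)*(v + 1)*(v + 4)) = v + 1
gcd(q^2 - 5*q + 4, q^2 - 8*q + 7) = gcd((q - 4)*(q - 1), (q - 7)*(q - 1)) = q - 1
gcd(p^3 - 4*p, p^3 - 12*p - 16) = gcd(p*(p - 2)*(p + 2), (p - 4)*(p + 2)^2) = p + 2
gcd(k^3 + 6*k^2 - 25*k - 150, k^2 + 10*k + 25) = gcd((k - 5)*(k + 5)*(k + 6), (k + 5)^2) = k + 5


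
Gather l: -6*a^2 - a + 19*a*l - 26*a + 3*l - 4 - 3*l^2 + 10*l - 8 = -6*a^2 - 27*a - 3*l^2 + l*(19*a + 13) - 12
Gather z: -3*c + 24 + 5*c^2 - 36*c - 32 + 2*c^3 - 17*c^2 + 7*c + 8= 2*c^3 - 12*c^2 - 32*c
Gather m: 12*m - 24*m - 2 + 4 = 2 - 12*m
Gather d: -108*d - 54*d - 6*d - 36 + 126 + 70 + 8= 168 - 168*d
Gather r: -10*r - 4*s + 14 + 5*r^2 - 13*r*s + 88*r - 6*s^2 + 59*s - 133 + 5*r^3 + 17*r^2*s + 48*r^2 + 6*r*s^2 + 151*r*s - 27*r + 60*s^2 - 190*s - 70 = 5*r^3 + r^2*(17*s + 53) + r*(6*s^2 + 138*s + 51) + 54*s^2 - 135*s - 189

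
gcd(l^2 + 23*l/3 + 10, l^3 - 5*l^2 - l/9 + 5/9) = 1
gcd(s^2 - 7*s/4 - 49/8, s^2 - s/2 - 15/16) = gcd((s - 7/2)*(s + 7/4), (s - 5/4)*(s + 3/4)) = 1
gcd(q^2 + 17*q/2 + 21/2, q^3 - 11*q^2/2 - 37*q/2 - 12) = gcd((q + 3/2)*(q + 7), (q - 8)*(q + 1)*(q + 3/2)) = q + 3/2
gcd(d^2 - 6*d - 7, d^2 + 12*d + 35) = 1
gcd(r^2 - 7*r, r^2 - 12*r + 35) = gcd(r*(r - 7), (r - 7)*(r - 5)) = r - 7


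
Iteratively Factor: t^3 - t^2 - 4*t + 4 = (t - 2)*(t^2 + t - 2) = (t - 2)*(t + 2)*(t - 1)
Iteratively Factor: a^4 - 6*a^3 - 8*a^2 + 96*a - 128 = (a - 2)*(a^3 - 4*a^2 - 16*a + 64) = (a - 4)*(a - 2)*(a^2 - 16) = (a - 4)*(a - 2)*(a + 4)*(a - 4)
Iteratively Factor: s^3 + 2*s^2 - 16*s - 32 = (s + 4)*(s^2 - 2*s - 8) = (s - 4)*(s + 4)*(s + 2)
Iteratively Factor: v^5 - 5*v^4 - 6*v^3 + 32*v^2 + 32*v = (v + 1)*(v^4 - 6*v^3 + 32*v) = v*(v + 1)*(v^3 - 6*v^2 + 32) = v*(v - 4)*(v + 1)*(v^2 - 2*v - 8) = v*(v - 4)^2*(v + 1)*(v + 2)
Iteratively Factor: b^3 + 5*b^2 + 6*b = (b + 3)*(b^2 + 2*b) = (b + 2)*(b + 3)*(b)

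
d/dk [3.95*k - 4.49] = 3.95000000000000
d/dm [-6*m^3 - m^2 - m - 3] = -18*m^2 - 2*m - 1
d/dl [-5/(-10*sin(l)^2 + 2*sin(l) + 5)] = 10*(1 - 10*sin(l))*cos(l)/(2*sin(l) + 5*cos(2*l))^2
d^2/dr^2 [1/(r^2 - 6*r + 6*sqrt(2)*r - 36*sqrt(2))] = 2*(-r^2 - 6*sqrt(2)*r + 6*r + 4*(r - 3 + 3*sqrt(2))^2 + 36*sqrt(2))/(r^2 - 6*r + 6*sqrt(2)*r - 36*sqrt(2))^3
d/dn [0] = 0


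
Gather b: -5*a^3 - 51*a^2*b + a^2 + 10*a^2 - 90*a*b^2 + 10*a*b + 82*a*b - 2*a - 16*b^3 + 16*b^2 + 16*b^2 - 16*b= -5*a^3 + 11*a^2 - 2*a - 16*b^3 + b^2*(32 - 90*a) + b*(-51*a^2 + 92*a - 16)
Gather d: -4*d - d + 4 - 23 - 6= -5*d - 25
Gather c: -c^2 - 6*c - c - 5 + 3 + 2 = -c^2 - 7*c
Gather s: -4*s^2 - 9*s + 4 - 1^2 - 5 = -4*s^2 - 9*s - 2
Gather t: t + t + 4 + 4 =2*t + 8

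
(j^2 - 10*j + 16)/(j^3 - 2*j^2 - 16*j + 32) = (j - 8)/(j^2 - 16)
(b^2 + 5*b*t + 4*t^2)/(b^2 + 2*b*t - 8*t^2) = (-b - t)/(-b + 2*t)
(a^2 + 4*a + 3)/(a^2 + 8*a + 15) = (a + 1)/(a + 5)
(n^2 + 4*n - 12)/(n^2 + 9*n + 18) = (n - 2)/(n + 3)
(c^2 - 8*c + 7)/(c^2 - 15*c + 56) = (c - 1)/(c - 8)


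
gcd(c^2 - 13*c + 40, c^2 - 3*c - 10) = c - 5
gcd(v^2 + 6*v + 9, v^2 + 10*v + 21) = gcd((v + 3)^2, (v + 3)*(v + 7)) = v + 3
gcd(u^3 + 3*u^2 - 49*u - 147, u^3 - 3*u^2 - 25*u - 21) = u^2 - 4*u - 21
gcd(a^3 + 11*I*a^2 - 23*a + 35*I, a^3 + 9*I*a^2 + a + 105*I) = a^2 + 12*I*a - 35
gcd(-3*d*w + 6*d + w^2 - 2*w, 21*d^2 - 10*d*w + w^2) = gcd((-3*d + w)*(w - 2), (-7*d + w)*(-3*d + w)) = -3*d + w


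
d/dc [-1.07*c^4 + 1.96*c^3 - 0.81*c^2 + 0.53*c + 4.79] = -4.28*c^3 + 5.88*c^2 - 1.62*c + 0.53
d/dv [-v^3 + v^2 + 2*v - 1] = -3*v^2 + 2*v + 2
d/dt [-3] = 0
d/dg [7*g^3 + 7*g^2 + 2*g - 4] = 21*g^2 + 14*g + 2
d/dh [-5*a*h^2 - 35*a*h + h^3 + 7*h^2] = -10*a*h - 35*a + 3*h^2 + 14*h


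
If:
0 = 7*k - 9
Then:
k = 9/7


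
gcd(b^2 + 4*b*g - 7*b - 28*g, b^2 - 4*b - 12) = 1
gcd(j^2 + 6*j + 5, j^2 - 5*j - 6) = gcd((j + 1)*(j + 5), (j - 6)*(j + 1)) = j + 1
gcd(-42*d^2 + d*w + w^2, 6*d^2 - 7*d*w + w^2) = -6*d + w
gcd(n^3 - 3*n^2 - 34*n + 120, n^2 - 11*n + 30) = n - 5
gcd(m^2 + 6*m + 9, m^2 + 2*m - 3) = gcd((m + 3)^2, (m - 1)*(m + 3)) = m + 3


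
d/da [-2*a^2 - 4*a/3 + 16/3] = -4*a - 4/3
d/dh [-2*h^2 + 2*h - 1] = 2 - 4*h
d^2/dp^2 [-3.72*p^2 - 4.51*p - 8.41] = -7.44000000000000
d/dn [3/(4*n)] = -3/(4*n^2)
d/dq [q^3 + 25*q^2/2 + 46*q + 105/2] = 3*q^2 + 25*q + 46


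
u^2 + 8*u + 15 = (u + 3)*(u + 5)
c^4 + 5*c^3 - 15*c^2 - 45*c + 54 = (c - 3)*(c - 1)*(c + 3)*(c + 6)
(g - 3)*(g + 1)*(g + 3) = g^3 + g^2 - 9*g - 9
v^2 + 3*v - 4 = (v - 1)*(v + 4)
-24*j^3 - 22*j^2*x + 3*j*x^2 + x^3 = (-4*j + x)*(j + x)*(6*j + x)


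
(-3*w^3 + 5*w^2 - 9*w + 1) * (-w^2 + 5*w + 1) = 3*w^5 - 20*w^4 + 31*w^3 - 41*w^2 - 4*w + 1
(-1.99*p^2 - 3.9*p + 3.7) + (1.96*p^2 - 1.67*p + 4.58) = -0.03*p^2 - 5.57*p + 8.28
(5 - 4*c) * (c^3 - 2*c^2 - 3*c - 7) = -4*c^4 + 13*c^3 + 2*c^2 + 13*c - 35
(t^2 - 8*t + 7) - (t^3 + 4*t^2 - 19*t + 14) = -t^3 - 3*t^2 + 11*t - 7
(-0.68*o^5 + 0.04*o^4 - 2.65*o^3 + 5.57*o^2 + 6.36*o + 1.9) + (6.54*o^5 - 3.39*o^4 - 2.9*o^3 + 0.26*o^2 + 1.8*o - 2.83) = 5.86*o^5 - 3.35*o^4 - 5.55*o^3 + 5.83*o^2 + 8.16*o - 0.93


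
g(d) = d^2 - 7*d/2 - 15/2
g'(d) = 2*d - 7/2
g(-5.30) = 39.14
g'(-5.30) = -14.10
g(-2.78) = 9.96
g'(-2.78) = -9.06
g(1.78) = -10.56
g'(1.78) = 0.06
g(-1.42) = -0.51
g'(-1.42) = -6.34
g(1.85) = -10.55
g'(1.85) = 0.20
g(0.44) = -8.85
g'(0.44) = -2.62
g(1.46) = -10.48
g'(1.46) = -0.58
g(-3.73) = 19.47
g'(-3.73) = -10.96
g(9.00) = 42.00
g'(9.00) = 14.50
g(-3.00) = 12.00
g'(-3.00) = -9.50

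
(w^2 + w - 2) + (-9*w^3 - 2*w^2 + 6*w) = -9*w^3 - w^2 + 7*w - 2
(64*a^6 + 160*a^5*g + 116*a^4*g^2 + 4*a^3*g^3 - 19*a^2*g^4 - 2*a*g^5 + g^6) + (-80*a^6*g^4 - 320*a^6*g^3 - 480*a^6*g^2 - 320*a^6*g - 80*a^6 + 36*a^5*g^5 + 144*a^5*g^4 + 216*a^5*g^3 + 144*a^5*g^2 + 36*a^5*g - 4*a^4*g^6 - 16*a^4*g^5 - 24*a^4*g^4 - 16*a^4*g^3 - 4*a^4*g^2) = -80*a^6*g^4 - 320*a^6*g^3 - 480*a^6*g^2 - 320*a^6*g - 16*a^6 + 36*a^5*g^5 + 144*a^5*g^4 + 216*a^5*g^3 + 144*a^5*g^2 + 196*a^5*g - 4*a^4*g^6 - 16*a^4*g^5 - 24*a^4*g^4 - 16*a^4*g^3 + 112*a^4*g^2 + 4*a^3*g^3 - 19*a^2*g^4 - 2*a*g^5 + g^6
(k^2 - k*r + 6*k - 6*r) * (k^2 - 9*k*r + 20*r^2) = k^4 - 10*k^3*r + 6*k^3 + 29*k^2*r^2 - 60*k^2*r - 20*k*r^3 + 174*k*r^2 - 120*r^3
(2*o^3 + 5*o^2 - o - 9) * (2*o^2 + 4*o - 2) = 4*o^5 + 18*o^4 + 14*o^3 - 32*o^2 - 34*o + 18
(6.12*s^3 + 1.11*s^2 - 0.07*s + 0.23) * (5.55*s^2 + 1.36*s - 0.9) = 33.966*s^5 + 14.4837*s^4 - 4.3869*s^3 + 0.1823*s^2 + 0.3758*s - 0.207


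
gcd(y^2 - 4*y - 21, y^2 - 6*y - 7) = y - 7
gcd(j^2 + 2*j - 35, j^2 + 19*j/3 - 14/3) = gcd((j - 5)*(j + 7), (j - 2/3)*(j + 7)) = j + 7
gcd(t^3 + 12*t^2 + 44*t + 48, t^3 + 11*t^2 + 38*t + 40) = t^2 + 6*t + 8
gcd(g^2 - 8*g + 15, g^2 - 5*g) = g - 5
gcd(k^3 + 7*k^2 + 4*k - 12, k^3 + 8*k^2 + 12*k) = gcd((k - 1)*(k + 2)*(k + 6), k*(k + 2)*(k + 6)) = k^2 + 8*k + 12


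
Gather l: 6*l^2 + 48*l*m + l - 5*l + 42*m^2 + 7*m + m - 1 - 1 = 6*l^2 + l*(48*m - 4) + 42*m^2 + 8*m - 2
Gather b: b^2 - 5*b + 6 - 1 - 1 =b^2 - 5*b + 4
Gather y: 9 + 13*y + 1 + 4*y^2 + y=4*y^2 + 14*y + 10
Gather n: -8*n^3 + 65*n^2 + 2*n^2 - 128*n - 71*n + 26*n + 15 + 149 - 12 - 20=-8*n^3 + 67*n^2 - 173*n + 132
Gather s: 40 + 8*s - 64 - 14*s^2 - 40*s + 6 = -14*s^2 - 32*s - 18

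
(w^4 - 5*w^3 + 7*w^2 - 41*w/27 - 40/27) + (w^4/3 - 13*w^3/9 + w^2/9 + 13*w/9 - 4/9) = 4*w^4/3 - 58*w^3/9 + 64*w^2/9 - 2*w/27 - 52/27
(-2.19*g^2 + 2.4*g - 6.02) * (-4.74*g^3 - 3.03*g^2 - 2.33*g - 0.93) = 10.3806*g^5 - 4.7403*g^4 + 26.3655*g^3 + 14.6853*g^2 + 11.7946*g + 5.5986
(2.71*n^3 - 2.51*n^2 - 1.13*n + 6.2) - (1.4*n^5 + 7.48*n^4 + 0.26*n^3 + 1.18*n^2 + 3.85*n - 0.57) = -1.4*n^5 - 7.48*n^4 + 2.45*n^3 - 3.69*n^2 - 4.98*n + 6.77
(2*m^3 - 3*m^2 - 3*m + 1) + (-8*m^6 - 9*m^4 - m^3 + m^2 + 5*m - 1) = -8*m^6 - 9*m^4 + m^3 - 2*m^2 + 2*m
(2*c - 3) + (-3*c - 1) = -c - 4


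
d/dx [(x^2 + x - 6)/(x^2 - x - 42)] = 2*(-x^2 - 36*x - 24)/(x^4 - 2*x^3 - 83*x^2 + 84*x + 1764)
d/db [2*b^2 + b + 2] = 4*b + 1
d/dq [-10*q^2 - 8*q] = -20*q - 8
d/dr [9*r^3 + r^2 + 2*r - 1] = 27*r^2 + 2*r + 2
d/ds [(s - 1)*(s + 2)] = 2*s + 1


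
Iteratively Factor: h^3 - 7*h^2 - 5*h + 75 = (h - 5)*(h^2 - 2*h - 15) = (h - 5)^2*(h + 3)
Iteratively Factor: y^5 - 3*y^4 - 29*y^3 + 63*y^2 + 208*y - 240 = (y - 4)*(y^4 + y^3 - 25*y^2 - 37*y + 60) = (y - 5)*(y - 4)*(y^3 + 6*y^2 + 5*y - 12) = (y - 5)*(y - 4)*(y + 4)*(y^2 + 2*y - 3) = (y - 5)*(y - 4)*(y - 1)*(y + 4)*(y + 3)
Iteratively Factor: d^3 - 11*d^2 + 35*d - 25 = (d - 5)*(d^2 - 6*d + 5) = (d - 5)*(d - 1)*(d - 5)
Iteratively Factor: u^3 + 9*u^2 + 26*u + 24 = (u + 4)*(u^2 + 5*u + 6) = (u + 2)*(u + 4)*(u + 3)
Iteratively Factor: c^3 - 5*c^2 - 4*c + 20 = (c + 2)*(c^2 - 7*c + 10) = (c - 5)*(c + 2)*(c - 2)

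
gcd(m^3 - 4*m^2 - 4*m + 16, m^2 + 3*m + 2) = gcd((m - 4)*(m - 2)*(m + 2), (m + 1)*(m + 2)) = m + 2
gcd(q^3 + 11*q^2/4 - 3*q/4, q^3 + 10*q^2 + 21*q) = q^2 + 3*q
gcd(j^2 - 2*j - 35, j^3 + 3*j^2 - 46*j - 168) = j - 7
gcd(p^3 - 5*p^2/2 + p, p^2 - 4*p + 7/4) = p - 1/2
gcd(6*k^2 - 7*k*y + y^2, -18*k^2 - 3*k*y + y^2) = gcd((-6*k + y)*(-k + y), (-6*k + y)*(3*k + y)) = -6*k + y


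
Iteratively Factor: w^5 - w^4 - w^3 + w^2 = (w - 1)*(w^4 - w^2) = w*(w - 1)*(w^3 - w) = w*(w - 1)*(w + 1)*(w^2 - w) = w^2*(w - 1)*(w + 1)*(w - 1)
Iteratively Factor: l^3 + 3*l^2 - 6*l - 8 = (l - 2)*(l^2 + 5*l + 4) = (l - 2)*(l + 1)*(l + 4)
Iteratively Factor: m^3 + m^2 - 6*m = (m - 2)*(m^2 + 3*m) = (m - 2)*(m + 3)*(m)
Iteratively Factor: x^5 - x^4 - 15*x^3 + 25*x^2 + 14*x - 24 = (x - 1)*(x^4 - 15*x^2 + 10*x + 24) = (x - 2)*(x - 1)*(x^3 + 2*x^2 - 11*x - 12) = (x - 2)*(x - 1)*(x + 1)*(x^2 + x - 12) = (x - 2)*(x - 1)*(x + 1)*(x + 4)*(x - 3)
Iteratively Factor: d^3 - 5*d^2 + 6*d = (d - 3)*(d^2 - 2*d) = d*(d - 3)*(d - 2)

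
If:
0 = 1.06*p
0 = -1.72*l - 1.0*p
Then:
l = 0.00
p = 0.00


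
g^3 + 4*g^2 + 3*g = g*(g + 1)*(g + 3)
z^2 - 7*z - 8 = (z - 8)*(z + 1)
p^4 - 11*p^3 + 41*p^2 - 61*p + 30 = (p - 5)*(p - 3)*(p - 2)*(p - 1)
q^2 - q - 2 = (q - 2)*(q + 1)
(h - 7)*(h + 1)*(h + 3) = h^3 - 3*h^2 - 25*h - 21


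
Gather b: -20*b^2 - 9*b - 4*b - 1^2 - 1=-20*b^2 - 13*b - 2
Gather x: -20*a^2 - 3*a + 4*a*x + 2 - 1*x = -20*a^2 - 3*a + x*(4*a - 1) + 2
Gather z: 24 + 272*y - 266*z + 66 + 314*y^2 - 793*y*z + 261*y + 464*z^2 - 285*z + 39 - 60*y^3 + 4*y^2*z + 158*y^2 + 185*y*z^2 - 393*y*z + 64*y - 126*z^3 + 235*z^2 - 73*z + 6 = -60*y^3 + 472*y^2 + 597*y - 126*z^3 + z^2*(185*y + 699) + z*(4*y^2 - 1186*y - 624) + 135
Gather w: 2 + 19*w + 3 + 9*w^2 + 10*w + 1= 9*w^2 + 29*w + 6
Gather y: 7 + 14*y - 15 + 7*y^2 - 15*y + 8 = 7*y^2 - y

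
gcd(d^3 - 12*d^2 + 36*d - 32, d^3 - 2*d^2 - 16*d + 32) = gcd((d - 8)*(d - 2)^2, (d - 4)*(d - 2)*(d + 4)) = d - 2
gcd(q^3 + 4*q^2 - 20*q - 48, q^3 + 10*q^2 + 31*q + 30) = q + 2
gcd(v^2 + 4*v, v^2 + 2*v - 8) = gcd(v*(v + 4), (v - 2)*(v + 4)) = v + 4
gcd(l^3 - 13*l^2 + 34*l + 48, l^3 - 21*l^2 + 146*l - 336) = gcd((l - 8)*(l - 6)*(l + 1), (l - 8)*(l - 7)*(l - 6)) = l^2 - 14*l + 48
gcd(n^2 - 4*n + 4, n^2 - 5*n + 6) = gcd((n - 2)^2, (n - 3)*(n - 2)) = n - 2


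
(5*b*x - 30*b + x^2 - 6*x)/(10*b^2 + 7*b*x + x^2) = (x - 6)/(2*b + x)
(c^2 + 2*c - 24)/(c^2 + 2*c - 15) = (c^2 + 2*c - 24)/(c^2 + 2*c - 15)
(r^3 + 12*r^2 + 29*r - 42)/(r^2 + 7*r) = r + 5 - 6/r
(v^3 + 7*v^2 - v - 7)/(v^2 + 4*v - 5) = (v^2 + 8*v + 7)/(v + 5)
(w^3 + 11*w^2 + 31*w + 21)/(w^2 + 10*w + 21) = w + 1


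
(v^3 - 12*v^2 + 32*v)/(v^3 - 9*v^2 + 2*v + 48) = v*(v - 4)/(v^2 - v - 6)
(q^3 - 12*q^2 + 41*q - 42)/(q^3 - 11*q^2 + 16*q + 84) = (q^2 - 5*q + 6)/(q^2 - 4*q - 12)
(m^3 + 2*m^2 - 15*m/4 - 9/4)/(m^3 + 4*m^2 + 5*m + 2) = (4*m^3 + 8*m^2 - 15*m - 9)/(4*(m^3 + 4*m^2 + 5*m + 2))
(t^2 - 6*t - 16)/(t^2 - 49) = (t^2 - 6*t - 16)/(t^2 - 49)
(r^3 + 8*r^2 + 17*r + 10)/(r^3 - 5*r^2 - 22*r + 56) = (r^3 + 8*r^2 + 17*r + 10)/(r^3 - 5*r^2 - 22*r + 56)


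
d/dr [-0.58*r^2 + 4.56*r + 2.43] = 4.56 - 1.16*r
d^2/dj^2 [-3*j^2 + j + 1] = -6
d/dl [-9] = 0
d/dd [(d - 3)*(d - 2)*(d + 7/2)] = 3*d^2 - 3*d - 23/2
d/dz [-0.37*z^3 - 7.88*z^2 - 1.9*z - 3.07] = -1.11*z^2 - 15.76*z - 1.9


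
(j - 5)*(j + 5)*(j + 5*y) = j^3 + 5*j^2*y - 25*j - 125*y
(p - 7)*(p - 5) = p^2 - 12*p + 35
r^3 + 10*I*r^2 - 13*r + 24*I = (r - I)*(r + 3*I)*(r + 8*I)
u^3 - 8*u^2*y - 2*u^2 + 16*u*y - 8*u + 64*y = (u - 4)*(u + 2)*(u - 8*y)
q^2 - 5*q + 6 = (q - 3)*(q - 2)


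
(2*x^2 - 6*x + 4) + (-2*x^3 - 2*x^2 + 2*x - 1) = -2*x^3 - 4*x + 3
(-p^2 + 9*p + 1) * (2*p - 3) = -2*p^3 + 21*p^2 - 25*p - 3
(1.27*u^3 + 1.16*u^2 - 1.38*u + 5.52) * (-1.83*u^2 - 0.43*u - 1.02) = -2.3241*u^5 - 2.6689*u^4 + 0.7312*u^3 - 10.6914*u^2 - 0.966*u - 5.6304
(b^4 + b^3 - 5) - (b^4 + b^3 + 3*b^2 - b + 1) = -3*b^2 + b - 6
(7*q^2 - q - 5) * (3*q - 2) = 21*q^3 - 17*q^2 - 13*q + 10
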